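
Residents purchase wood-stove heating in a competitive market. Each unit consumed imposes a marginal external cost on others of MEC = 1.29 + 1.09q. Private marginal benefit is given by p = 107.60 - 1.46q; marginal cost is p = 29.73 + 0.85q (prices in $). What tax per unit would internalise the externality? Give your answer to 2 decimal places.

Social marginal benefit = demand − MEC = 106.31 - 2.55q.
Set SMB = MC: 106.31 - 2.55q = 29.73 + 0.85q → q* = 22.5235.
The Pigouvian tax equals MEC at q*: 1.29 + 1.09×22.5235 = 25.8406.

tax = $25.84 per unit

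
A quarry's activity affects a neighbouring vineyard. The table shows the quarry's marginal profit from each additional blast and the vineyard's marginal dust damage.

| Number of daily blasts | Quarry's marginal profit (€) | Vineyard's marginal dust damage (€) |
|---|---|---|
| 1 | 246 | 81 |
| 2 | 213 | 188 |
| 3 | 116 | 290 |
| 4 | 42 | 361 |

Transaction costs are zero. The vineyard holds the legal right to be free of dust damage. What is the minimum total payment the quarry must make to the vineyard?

Efficient level: marginal profit ≥ marginal dust damage through level 2, so k* = 2.
With the vineyard holding the right, the quarry must at least compensate total damage at k*: 81 + 188 = 269.

€269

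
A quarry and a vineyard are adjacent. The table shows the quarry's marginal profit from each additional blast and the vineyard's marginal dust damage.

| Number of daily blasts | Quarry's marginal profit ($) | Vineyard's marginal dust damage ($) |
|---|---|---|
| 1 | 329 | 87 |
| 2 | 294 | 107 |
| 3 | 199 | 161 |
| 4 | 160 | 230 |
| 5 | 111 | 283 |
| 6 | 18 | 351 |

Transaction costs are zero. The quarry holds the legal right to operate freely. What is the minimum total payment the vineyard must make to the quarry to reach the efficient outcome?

Left alone the quarry would choose level 6 (marginal profit stays positive).
Efficient level: k* = 3 (marginal profit ≥ marginal dust damage through 3).
The vineyard must at least cover the quarry's forgone profit from cutting 6→3: 160 + 111 + 18 = 289.

$289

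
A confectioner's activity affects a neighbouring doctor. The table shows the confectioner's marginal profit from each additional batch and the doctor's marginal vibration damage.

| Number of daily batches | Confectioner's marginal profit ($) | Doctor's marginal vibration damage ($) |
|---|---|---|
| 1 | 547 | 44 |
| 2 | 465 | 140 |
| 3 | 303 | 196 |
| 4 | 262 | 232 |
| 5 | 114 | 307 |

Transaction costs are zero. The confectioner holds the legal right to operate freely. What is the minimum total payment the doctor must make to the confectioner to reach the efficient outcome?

Left alone the confectioner would choose level 5 (marginal profit stays positive).
Efficient level: k* = 4 (marginal profit ≥ marginal vibration damage through 4).
The doctor must at least cover the confectioner's forgone profit from cutting 5→4: 114 = 114.

$114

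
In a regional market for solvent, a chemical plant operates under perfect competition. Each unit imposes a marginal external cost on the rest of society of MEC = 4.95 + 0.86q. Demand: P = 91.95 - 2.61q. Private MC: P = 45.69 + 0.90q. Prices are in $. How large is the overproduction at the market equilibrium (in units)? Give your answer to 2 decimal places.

3.73 units

Market equilibrium (private): 45.69 + 0.90q = 91.95 - 2.61q → q_m = 13.1795.
Social marginal cost = private MC + MEC = 50.64 + 1.76q.
Set SMC = demand: 50.64 + 1.76q = 91.95 - 2.61q → q* = 9.4531.
Gap = |13.1795 − 9.4531| = 3.7264.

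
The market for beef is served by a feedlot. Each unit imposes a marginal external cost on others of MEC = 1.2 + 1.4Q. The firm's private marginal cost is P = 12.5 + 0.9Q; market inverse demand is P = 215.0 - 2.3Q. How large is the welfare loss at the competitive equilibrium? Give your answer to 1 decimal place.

DWL = 876.4

Market equilibrium (private): 12.5 + 0.9Q = 215.0 - 2.3Q → Q_m = 63.2813.
Social marginal cost = private MC + MEC = 13.7 + 2.3Q.
Set SMC = demand: 13.7 + 2.3Q = 215.0 - 2.3Q → Q* = 43.7609.
The loss is the area between SMC and demand from Q* to Q_m; with linear curves that's a triangle of height MEC(Q_m).
DWL = ½ × 19.5204 × 89.7938 = 876.4054.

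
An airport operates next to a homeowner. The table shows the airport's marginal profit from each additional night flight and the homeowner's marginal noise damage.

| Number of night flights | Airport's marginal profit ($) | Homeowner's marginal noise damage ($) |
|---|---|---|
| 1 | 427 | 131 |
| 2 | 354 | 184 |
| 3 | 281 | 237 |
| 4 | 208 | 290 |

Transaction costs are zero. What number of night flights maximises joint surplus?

3

Bargaining reaches the level where marginal profit last exceeds marginal noise damage.
That holds through level 3 (281 ≥ 237) but not at 4 (208 < 290).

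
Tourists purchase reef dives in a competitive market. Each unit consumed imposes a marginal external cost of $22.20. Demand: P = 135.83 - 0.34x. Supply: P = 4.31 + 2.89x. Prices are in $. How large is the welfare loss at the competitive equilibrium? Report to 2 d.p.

DWL = $76.29

Market equilibrium (private): 4.31 + 2.89x = 135.83 - 0.34x → x_m = 40.7183.
Social marginal benefit = demand − MEC = 113.63 - 0.34x.
Set SMB = MC: 113.63 - 0.34x = 4.31 + 2.89x → x* = 33.8452.
Between x* and x_m the wedge MC − SMB runs linearly from 0 to MEC(x_m), so the loss is a triangle.
DWL = ½ × 6.8731 × 22.2000 = 76.2914.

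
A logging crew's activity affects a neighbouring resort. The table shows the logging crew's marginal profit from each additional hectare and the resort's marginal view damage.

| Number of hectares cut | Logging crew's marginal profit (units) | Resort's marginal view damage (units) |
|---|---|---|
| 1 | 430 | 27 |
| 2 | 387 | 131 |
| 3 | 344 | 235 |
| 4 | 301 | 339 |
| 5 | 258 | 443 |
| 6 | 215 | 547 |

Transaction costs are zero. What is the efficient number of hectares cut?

Bargaining reaches the level where marginal profit last exceeds marginal view damage.
That holds through level 3 (344 ≥ 235) but not at 4 (301 < 339).

3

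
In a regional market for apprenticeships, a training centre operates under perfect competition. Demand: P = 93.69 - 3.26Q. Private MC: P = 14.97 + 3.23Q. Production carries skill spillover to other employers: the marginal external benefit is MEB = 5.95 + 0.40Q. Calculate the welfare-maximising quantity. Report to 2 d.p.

Q* = 13.90

Social marginal cost = private MC − MEB = 9.02 + 2.83Q.
Set SMC = demand: 9.02 + 2.83Q = 93.69 - 3.26Q → Q* = 13.9031.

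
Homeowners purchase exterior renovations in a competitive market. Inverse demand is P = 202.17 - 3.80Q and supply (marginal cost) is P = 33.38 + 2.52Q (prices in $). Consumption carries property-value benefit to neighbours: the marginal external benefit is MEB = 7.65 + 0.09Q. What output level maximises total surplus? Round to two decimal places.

Social marginal benefit = demand + MEB = 209.82 - 3.71Q.
Set SMB = MC: 209.82 - 3.71Q = 33.38 + 2.52Q → Q* = 28.3210.

Q* = 28.32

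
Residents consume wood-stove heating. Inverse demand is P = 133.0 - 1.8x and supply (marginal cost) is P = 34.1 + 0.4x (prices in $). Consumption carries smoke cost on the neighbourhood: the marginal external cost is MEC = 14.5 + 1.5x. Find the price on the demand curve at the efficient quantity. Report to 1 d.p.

P = $91.9

Social marginal benefit = demand − MEC = 118.5 - 3.3x.
Set SMB = MC: 118.5 - 3.3x = 34.1 + 0.4x → x* = 22.8108.
Consumer price on the demand curve at x*: 133.0 − 1.8×22.8108 = 91.9406.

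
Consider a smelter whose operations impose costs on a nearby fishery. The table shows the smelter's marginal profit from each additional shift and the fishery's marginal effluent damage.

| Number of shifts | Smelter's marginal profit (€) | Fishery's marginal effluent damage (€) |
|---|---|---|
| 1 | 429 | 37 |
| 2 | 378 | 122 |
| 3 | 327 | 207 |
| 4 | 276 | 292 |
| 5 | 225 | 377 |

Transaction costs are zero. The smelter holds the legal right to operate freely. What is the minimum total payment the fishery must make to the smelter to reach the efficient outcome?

Left alone the smelter would choose level 5 (marginal profit stays positive).
Efficient level: k* = 3 (marginal profit ≥ marginal effluent damage through 3).
The fishery must at least cover the smelter's forgone profit from cutting 5→3: 276 + 225 = 501.

€501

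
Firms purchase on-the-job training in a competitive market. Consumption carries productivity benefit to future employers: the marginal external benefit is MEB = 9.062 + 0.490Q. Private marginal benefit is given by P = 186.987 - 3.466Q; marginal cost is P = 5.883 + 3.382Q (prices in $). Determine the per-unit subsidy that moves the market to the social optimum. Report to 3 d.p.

subsidy = $23.718 per unit

Social marginal benefit = demand + MEB = 196.049 - 2.976Q.
Set SMB = MC: 196.049 - 2.976Q = 5.883 + 3.382Q → Q* = 29.9097.
The Pigouvian subsidy equals MEB at Q*: 9.062 + 0.490×29.9097 = 23.7178.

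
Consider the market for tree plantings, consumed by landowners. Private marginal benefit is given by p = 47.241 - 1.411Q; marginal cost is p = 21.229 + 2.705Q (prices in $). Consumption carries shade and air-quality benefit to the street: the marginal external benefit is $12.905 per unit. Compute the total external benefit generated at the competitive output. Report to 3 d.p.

$81.556

Market equilibrium (private): 21.229 + 2.705Q = 47.241 - 1.411Q → Q_m = 6.3197.
Total external benefit = MEB × Q_m = 12.905 × 6.3197 = 81.5557.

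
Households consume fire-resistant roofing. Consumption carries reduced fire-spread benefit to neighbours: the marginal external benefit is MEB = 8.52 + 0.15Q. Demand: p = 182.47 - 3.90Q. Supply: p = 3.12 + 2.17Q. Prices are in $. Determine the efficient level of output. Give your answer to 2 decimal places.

Q* = 31.73

Social marginal benefit = demand + MEB = 190.99 - 3.75Q.
Set SMB = MC: 190.99 - 3.75Q = 3.12 + 2.17Q → Q* = 31.7348.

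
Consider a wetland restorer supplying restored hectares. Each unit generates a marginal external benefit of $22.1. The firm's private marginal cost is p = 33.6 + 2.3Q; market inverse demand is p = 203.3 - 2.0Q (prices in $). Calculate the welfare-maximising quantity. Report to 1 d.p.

Social marginal cost = private MC − MEB = 11.5 + 2.3Q.
Set SMC = demand: 11.5 + 2.3Q = 203.3 - 2.0Q → Q* = 44.6047.

Q* = 44.6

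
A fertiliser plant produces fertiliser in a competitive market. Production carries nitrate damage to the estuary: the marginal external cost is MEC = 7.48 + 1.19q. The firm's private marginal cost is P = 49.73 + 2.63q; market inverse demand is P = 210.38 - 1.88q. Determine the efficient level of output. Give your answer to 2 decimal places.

q* = 26.87

Social marginal cost = private MC + MEC = 57.21 + 3.82q.
Set SMC = demand: 57.21 + 3.82q = 210.38 - 1.88q → q* = 26.8719.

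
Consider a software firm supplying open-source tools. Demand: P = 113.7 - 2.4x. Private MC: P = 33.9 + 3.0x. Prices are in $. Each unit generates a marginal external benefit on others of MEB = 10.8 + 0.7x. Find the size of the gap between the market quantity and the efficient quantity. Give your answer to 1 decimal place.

4.5 units

Market equilibrium (private): 33.9 + 3.0x = 113.7 - 2.4x → x_m = 14.7778.
Social marginal cost = private MC − MEB = 23.1 + 2.3x.
Set SMC = demand: 23.1 + 2.3x = 113.7 - 2.4x → x* = 19.2766.
Gap = |14.7778 − 19.2766| = 4.4988.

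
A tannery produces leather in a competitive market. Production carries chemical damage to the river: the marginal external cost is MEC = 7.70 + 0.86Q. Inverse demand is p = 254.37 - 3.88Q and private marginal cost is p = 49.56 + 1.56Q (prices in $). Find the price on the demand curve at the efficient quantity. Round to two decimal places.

P = $132.98

Social marginal cost = private MC + MEC = 57.26 + 2.42Q.
Set SMC = demand: 57.26 + 2.42Q = 254.37 - 3.88Q → Q* = 31.2873.
Consumer price on the demand curve at Q*: 254.37 − 3.88×31.2873 = 132.9753.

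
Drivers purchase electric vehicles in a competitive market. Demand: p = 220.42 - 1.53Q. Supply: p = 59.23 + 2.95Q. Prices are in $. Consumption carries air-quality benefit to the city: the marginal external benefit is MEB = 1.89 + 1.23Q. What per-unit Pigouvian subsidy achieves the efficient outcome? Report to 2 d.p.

subsidy = $63.61 per unit

Social marginal benefit = demand + MEB = 222.31 - 0.30Q.
Set SMB = MC: 222.31 - 0.30Q = 59.23 + 2.95Q → Q* = 50.1785.
The Pigouvian subsidy equals MEB at Q*: 1.89 + 1.23×50.1785 = 63.6096.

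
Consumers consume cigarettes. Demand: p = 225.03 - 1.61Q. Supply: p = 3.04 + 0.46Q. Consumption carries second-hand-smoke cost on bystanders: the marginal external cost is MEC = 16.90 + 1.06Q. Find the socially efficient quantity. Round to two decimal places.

Social marginal benefit = demand − MEC = 208.13 - 2.67Q.
Set SMB = MC: 208.13 - 2.67Q = 3.04 + 0.46Q → Q* = 65.5240.

Q* = 65.52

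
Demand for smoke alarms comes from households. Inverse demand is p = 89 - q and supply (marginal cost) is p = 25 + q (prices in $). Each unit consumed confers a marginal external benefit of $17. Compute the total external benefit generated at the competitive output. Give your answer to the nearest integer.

$544

Market equilibrium (private): 25 + q = 89 - q → q_m = 32.0000.
Total external benefit = MEB × q_m = 17 × 32.0000 = 544.0000.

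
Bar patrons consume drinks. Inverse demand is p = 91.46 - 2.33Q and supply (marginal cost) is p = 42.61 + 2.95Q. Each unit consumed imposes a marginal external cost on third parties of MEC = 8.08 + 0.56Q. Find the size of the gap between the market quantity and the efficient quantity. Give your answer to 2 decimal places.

Market equilibrium (private): 42.61 + 2.95Q = 91.46 - 2.33Q → Q_m = 9.2519.
Social marginal benefit = demand − MEC = 83.38 - 2.89Q.
Set SMB = MC: 83.38 - 2.89Q = 42.61 + 2.95Q → Q* = 6.9812.
Gap = |9.2519 − 6.9812| = 2.2707.

2.27 units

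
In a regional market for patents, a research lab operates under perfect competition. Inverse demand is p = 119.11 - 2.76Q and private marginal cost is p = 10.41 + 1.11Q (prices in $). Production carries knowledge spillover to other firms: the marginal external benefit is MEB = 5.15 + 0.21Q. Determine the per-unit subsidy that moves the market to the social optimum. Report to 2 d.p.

subsidy = $11.68 per unit

Social marginal cost = private MC − MEB = 5.26 + 0.90Q.
Set SMC = demand: 5.26 + 0.90Q = 119.11 - 2.76Q → Q* = 31.1066.
The Pigouvian subsidy equals MEB at Q*: 5.15 + 0.21×31.1066 = 11.6824.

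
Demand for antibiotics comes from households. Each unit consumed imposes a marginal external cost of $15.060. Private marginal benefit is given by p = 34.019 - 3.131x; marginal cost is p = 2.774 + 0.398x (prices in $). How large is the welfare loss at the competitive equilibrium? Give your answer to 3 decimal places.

Market equilibrium (private): 2.774 + 0.398x = 34.019 - 3.131x → x_m = 8.8538.
Social marginal benefit = demand − MEC = 18.959 - 3.131x.
Set SMB = MC: 18.959 - 3.131x = 2.774 + 0.398x → x* = 4.5863.
Between x* and x_m the wedge MC − SMB runs linearly from 0 to MEC(x_m), so the loss is a triangle.
DWL = ½ × 4.2675 × 15.0600 = 32.1343.

DWL = $32.134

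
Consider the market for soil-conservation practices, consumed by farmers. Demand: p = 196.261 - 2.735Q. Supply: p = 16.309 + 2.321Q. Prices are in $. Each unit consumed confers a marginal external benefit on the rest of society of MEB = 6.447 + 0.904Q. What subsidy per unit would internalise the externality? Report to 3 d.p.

Social marginal benefit = demand + MEB = 202.708 - 1.831Q.
Set SMB = MC: 202.708 - 1.831Q = 16.309 + 2.321Q → Q* = 44.8938.
The Pigouvian subsidy equals MEB at Q*: 6.447 + 0.904×44.8938 = 47.0310.

subsidy = $47.031 per unit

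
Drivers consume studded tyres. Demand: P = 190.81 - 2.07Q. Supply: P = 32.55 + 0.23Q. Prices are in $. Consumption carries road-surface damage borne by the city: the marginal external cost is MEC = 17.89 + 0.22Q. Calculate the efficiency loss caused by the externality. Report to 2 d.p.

DWL = $216.44

Market equilibrium (private): 32.55 + 0.23Q = 190.81 - 2.07Q → Q_m = 68.8087.
Social marginal benefit = demand − MEC = 172.92 - 2.29Q.
Set SMB = MC: 172.92 - 2.29Q = 32.55 + 0.23Q → Q* = 55.7024.
The welfare-loss triangle has base |Q_m − Q*| and height MEC(Q_m) (the vertical gap between SMB and MC is zero at Q* and MEC at Q_m).
DWL = ½ × 13.1063 × 33.0279 = 216.4368.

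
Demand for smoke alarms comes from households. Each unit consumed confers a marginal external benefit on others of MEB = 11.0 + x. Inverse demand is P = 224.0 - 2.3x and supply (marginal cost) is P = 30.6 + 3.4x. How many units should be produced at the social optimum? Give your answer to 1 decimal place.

x* = 43.5

Social marginal benefit = demand + MEB = 235.0 - 1.3x.
Set SMB = MC: 235.0 - 1.3x = 30.6 + 3.4x → x* = 43.4894.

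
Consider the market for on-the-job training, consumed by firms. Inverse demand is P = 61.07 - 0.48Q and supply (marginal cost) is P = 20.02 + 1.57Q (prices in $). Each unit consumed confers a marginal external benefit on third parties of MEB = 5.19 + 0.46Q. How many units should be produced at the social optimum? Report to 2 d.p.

Q* = 29.08

Social marginal benefit = demand + MEB = 66.26 - 0.02Q.
Set SMB = MC: 66.26 - 0.02Q = 20.02 + 1.57Q → Q* = 29.0818.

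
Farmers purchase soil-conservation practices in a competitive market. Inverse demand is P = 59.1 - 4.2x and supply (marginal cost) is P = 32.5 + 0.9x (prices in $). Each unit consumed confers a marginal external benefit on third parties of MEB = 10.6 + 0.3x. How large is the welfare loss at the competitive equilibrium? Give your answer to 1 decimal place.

DWL = $15.4

Market equilibrium (private): 32.5 + 0.9x = 59.1 - 4.2x → x_m = 5.2157.
Social marginal benefit = demand + MEB = 69.7 - 3.9x.
Set SMB = MC: 69.7 - 3.9x = 32.5 + 0.9x → x* = 7.7500.
Height of the DWL triangle at x_m is SMB(x_m) − MC(x_m) = MEB(x_m) = 12.1647.
DWL = ½ × 2.5343 × 12.1647 = 15.4145.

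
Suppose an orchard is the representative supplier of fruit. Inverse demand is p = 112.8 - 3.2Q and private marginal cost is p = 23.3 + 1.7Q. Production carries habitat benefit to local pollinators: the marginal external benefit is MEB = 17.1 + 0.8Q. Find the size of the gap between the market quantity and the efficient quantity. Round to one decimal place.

Market equilibrium (private): 23.3 + 1.7Q = 112.8 - 3.2Q → Q_m = 18.2653.
Social marginal cost = private MC − MEB = 6.2 + 0.9Q.
Set SMC = demand: 6.2 + 0.9Q = 112.8 - 3.2Q → Q* = 26.0000.
Gap = |18.2653 − 26.0000| = 7.7347.

7.7 units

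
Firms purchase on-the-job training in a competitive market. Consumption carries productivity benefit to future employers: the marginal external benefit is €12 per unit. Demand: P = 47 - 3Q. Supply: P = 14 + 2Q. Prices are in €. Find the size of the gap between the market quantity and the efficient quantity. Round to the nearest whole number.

Market equilibrium (private): 14 + 2Q = 47 - 3Q → Q_m = 6.6000.
Social marginal benefit = demand + MEB = 59 - 3Q.
Set SMB = MC: 59 - 3Q = 14 + 2Q → Q* = 9.0000.
Gap = |6.6000 − 9.0000| = 2.4000.

2 units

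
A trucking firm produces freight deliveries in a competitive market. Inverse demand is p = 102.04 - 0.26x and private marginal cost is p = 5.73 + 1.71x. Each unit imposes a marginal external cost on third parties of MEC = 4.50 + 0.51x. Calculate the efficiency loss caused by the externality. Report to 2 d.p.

DWL = 174.66

Market equilibrium (private): 5.73 + 1.71x = 102.04 - 0.26x → x_m = 48.8883.
Social marginal cost = private MC + MEC = 10.23 + 2.22x.
Set SMC = demand: 10.23 + 2.22x = 102.04 - 0.26x → x* = 37.0202.
Height of the DWL triangle at x_m is SMC(x_m) − demand(x_m) = MEC(x_m) = 29.4330.
DWL = ½ × 11.8681 × 29.4330 = 174.6569.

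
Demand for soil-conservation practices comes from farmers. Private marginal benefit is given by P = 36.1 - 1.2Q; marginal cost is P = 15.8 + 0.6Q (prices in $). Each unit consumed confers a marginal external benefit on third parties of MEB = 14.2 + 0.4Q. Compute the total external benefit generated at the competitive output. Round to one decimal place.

Market equilibrium (private): 15.8 + 0.6Q = 36.1 - 1.2Q → Q_m = 11.2778.
Total external benefit = ∫₀^{Q_m} (14.2 + 0.4Q) dQ = 14.2×11.2778 + ½×0.4×11.2778² = 185.5825.

$185.6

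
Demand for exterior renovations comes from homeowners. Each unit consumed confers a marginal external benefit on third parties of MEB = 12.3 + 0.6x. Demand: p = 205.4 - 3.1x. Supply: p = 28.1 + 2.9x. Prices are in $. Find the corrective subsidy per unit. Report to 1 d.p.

subsidy = $33.4 per unit

Social marginal benefit = demand + MEB = 217.7 - 2.5x.
Set SMB = MC: 217.7 - 2.5x = 28.1 + 2.9x → x* = 35.1111.
The Pigouvian subsidy equals MEB at x*: 12.3 + 0.6×35.1111 = 33.3667.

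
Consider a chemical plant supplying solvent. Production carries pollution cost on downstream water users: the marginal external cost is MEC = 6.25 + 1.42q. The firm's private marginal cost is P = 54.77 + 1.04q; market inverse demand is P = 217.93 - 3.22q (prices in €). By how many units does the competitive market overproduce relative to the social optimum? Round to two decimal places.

Market equilibrium (private): 54.77 + 1.04q = 217.93 - 3.22q → q_m = 38.3005.
Social marginal cost = private MC + MEC = 61.02 + 2.46q.
Set SMC = demand: 61.02 + 2.46q = 217.93 - 3.22q → q* = 27.6250.
Gap = |38.3005 − 27.6250| = 10.6755.

10.68 units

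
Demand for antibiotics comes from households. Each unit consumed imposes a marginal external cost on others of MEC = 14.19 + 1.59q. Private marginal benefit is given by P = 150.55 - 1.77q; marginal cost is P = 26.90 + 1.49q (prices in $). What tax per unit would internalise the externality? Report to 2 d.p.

tax = $50.07 per unit

Social marginal benefit = demand − MEC = 136.36 - 3.36q.
Set SMB = MC: 136.36 - 3.36q = 26.90 + 1.49q → q* = 22.5691.
The Pigouvian tax equals MEC at q*: 14.19 + 1.59×22.5691 = 50.0749.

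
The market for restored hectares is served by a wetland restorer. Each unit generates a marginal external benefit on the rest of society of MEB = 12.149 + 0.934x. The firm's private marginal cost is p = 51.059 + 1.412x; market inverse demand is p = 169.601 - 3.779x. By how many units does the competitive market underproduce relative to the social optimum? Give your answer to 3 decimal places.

7.864 units

Market equilibrium (private): 51.059 + 1.412x = 169.601 - 3.779x → x_m = 22.8361.
Social marginal cost = private MC − MEB = 38.910 + 0.478x.
Set SMC = demand: 38.910 + 0.478x = 169.601 - 3.779x → x* = 30.7003.
Gap = |22.8361 − 30.7003| = 7.8642.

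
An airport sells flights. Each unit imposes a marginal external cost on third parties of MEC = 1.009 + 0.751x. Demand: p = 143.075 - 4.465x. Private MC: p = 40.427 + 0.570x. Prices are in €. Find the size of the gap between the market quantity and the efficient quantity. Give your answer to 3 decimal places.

2.821 units

Market equilibrium (private): 40.427 + 0.570x = 143.075 - 4.465x → x_m = 20.3869.
Social marginal cost = private MC + MEC = 41.436 + 1.321x.
Set SMC = demand: 41.436 + 1.321x = 143.075 - 4.465x → x* = 17.5664.
Gap = |20.3869 − 17.5664| = 2.8205.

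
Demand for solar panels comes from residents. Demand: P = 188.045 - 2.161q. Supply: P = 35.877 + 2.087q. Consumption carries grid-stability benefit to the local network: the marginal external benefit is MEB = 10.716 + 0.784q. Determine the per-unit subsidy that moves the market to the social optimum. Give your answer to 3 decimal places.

subsidy = 47.581 per unit

Social marginal benefit = demand + MEB = 198.761 - 1.377q.
Set SMB = MC: 198.761 - 1.377q = 35.877 + 2.087q → q* = 47.0219.
The Pigouvian subsidy equals MEB at q*: 10.716 + 0.784×47.0219 = 47.5812.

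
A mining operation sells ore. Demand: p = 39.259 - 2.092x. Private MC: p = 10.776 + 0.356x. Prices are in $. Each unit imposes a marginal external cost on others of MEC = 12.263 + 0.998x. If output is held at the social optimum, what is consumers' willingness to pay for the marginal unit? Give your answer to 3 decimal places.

P = $29.412

Social marginal cost = private MC + MEC = 23.039 + 1.354x.
Set SMC = demand: 23.039 + 1.354x = 39.259 - 2.092x → x* = 4.7069.
Consumer price on the demand curve at x*: 39.259 − 2.092×4.7069 = 29.4122.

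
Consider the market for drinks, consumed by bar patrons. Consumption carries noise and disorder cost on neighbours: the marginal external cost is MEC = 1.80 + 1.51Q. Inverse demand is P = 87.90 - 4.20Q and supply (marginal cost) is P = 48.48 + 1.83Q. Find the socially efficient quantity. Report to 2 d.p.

Q* = 4.99

Social marginal benefit = demand − MEC = 86.10 - 5.71Q.
Set SMB = MC: 86.10 - 5.71Q = 48.48 + 1.83Q → Q* = 4.9894.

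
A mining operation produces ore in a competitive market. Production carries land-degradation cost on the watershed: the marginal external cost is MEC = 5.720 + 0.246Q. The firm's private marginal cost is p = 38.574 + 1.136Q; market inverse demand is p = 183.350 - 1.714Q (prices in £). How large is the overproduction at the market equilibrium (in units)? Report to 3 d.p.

5.884 units

Market equilibrium (private): 38.574 + 1.136Q = 183.350 - 1.714Q → Q_m = 50.7986.
Social marginal cost = private MC + MEC = 44.294 + 1.382Q.
Set SMC = demand: 44.294 + 1.382Q = 183.350 - 1.714Q → Q* = 44.9147.
Gap = |50.7986 − 44.9147| = 5.8839.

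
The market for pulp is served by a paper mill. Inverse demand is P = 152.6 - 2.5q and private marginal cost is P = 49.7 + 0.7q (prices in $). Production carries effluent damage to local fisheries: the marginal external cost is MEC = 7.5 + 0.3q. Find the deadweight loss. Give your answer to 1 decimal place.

Market equilibrium (private): 49.7 + 0.7q = 152.6 - 2.5q → q_m = 32.1563.
Social marginal cost = private MC + MEC = 57.2 + q.
Set SMC = demand: 57.2 + q = 152.6 - 2.5q → q* = 27.2571.
Between q* and q_m the wedge SMC − demand runs linearly from 0 to MEC(q_m), so the loss is a triangle.
DWL = ½ × 4.8992 × 17.1469 = 42.0030.

DWL = $42.0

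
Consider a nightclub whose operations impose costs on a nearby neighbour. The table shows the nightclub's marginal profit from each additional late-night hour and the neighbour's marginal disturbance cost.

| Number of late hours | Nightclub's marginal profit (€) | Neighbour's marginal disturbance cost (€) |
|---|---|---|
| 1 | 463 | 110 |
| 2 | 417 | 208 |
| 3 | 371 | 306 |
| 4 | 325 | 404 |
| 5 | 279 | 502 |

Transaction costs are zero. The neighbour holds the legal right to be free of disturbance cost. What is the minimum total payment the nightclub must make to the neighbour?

€624

Efficient level: marginal profit ≥ marginal disturbance cost through level 3, so k* = 3.
With the neighbour holding the right, the nightclub must at least compensate total damage at k*: 110 + 208 + 306 = 624.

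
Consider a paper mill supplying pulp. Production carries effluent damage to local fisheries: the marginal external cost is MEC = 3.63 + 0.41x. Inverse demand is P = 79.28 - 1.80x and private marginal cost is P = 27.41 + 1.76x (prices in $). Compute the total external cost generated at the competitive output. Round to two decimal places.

Market equilibrium (private): 27.41 + 1.76x = 79.28 - 1.80x → x_m = 14.5702.
Total external cost = ∫₀^{x_m} (3.63 + 0.41x) dx = 3.63×14.5702 + ½×0.41×14.5702² = 96.4094.

$96.41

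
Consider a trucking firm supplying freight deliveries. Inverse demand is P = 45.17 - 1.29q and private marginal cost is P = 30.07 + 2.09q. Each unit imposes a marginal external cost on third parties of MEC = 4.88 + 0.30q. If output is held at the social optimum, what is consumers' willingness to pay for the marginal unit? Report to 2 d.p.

Social marginal cost = private MC + MEC = 34.95 + 2.39q.
Set SMC = demand: 34.95 + 2.39q = 45.17 - 1.29q → q* = 2.7772.
Consumer price on the demand curve at q*: 45.17 − 1.29×2.7772 = 41.5874.

P = 41.59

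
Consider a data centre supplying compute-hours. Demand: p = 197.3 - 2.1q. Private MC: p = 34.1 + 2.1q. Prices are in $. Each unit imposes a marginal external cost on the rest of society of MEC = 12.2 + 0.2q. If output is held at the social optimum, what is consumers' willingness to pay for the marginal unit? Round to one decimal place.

Social marginal cost = private MC + MEC = 46.3 + 2.3q.
Set SMC = demand: 46.3 + 2.3q = 197.3 - 2.1q → q* = 34.3182.
Consumer price on the demand curve at q*: 197.3 − 2.1×34.3182 = 125.2318.

P = $125.2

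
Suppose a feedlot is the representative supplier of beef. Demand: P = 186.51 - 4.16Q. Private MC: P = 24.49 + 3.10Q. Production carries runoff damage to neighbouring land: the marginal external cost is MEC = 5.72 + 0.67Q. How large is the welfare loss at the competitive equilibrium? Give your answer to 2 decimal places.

DWL = 26.94

Market equilibrium (private): 24.49 + 3.10Q = 186.51 - 4.16Q → Q_m = 22.3168.
Social marginal cost = private MC + MEC = 30.21 + 3.77Q.
Set SMC = demand: 30.21 + 3.77Q = 186.51 - 4.16Q → Q* = 19.7100.
The welfare-loss triangle has base |Q_m − Q*| and height MEC(Q_m) (the vertical gap between SMC and demand is zero at Q* and MEC at Q_m).
DWL = ½ × 2.6068 × 20.6723 = 26.9443.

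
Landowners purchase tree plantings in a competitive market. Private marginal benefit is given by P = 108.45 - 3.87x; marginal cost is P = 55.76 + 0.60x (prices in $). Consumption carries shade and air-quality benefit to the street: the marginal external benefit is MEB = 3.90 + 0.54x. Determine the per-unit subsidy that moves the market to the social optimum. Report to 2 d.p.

subsidy = $11.68 per unit

Social marginal benefit = demand + MEB = 112.35 - 3.33x.
Set SMB = MC: 112.35 - 3.33x = 55.76 + 0.60x → x* = 14.3995.
The Pigouvian subsidy equals MEB at x*: 3.90 + 0.54×14.3995 = 11.6757.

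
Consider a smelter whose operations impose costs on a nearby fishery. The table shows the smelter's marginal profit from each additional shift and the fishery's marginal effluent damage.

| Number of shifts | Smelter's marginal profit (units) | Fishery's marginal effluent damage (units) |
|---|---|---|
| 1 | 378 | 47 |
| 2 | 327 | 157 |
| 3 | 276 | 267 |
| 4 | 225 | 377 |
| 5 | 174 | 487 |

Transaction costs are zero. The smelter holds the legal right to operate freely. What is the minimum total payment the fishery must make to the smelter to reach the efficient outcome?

399

Left alone the smelter would choose level 5 (marginal profit stays positive).
Efficient level: k* = 3 (marginal profit ≥ marginal effluent damage through 3).
The fishery must at least cover the smelter's forgone profit from cutting 5→3: 225 + 174 = 399.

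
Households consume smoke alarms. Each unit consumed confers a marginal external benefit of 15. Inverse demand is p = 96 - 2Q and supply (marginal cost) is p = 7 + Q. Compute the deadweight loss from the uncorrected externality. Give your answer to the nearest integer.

Market equilibrium (private): 7 + Q = 96 - 2Q → Q_m = 29.6667.
Social marginal benefit = demand + MEB = 111 - 2Q.
Set SMB = MC: 111 - 2Q = 7 + Q → Q* = 34.6667.
Between Q* and Q_m the wedge SMB − MC runs linearly from 0 to MEB(Q_m), so the loss is a triangle.
DWL = ½ × 5.0000 × 15.0000 = 37.5000.

DWL = 38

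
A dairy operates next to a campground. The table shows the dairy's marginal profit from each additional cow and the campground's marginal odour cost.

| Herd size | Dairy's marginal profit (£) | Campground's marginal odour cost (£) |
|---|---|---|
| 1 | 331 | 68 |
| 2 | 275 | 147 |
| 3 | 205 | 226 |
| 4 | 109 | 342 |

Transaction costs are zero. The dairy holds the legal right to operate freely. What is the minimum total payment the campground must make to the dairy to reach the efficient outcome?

Left alone the dairy would choose level 4 (marginal profit stays positive).
Efficient level: k* = 2 (marginal profit ≥ marginal odour cost through 2).
The campground must at least cover the dairy's forgone profit from cutting 4→2: 205 + 109 = 314.

£314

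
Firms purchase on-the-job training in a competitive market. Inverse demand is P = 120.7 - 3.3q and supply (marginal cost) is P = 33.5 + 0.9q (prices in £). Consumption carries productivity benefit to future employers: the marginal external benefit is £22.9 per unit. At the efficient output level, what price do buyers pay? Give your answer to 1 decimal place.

P = £34.2

Social marginal benefit = demand + MEB = 143.6 - 3.3q.
Set SMB = MC: 143.6 - 3.3q = 33.5 + 0.9q → q* = 26.2143.
Consumer price on the demand curve at q*: 120.7 − 3.3×26.2143 = 34.1928.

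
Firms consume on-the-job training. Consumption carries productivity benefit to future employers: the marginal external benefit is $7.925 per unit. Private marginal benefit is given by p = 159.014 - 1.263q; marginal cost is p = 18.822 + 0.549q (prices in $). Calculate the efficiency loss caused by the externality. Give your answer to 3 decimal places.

DWL = $17.330

Market equilibrium (private): 18.822 + 0.549q = 159.014 - 1.263q → q_m = 77.3687.
Social marginal benefit = demand + MEB = 166.939 - 1.263q.
Set SMB = MC: 166.939 - 1.263q = 18.822 + 0.549q → q* = 81.7423.
Height of the DWL triangle at q_m is SMB(q_m) − MC(q_m) = MEB(q_m) = 7.9250.
DWL = ½ × 4.3736 × 7.9250 = 17.3304.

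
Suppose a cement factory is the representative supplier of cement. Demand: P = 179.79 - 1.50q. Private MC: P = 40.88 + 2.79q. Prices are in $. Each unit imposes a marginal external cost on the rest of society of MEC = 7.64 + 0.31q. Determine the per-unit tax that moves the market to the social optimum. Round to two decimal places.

tax = $16.49 per unit

Social marginal cost = private MC + MEC = 48.52 + 3.10q.
Set SMC = demand: 48.52 + 3.10q = 179.79 - 1.50q → q* = 28.5370.
The Pigouvian tax equals MEC at q*: 7.64 + 0.31×28.5370 = 16.4865.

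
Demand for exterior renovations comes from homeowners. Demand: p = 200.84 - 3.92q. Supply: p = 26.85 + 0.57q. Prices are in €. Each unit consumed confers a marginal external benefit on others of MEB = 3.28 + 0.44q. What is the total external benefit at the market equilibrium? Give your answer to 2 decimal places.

Market equilibrium (private): 26.85 + 0.57q = 200.84 - 3.92q → q_m = 38.7506.
Total external benefit = ∫₀^{q_m} (3.28 + 0.44q) dq = 3.28×38.7506 + ½×0.44×38.7506² = 457.4559.

€457.46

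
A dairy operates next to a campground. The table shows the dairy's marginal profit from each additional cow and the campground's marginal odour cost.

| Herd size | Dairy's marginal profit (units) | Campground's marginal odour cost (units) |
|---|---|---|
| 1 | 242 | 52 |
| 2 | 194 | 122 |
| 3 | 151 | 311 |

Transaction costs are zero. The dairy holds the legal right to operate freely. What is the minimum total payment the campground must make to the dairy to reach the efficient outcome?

Left alone the dairy would choose level 3 (marginal profit stays positive).
Efficient level: k* = 2 (marginal profit ≥ marginal odour cost through 2).
The campground must at least cover the dairy's forgone profit from cutting 3→2: 151 = 151.

151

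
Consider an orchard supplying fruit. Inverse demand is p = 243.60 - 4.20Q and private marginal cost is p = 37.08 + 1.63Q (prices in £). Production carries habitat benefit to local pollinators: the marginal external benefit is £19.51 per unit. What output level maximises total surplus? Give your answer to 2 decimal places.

Social marginal cost = private MC − MEB = 17.57 + 1.63Q.
Set SMC = demand: 17.57 + 1.63Q = 243.60 - 4.20Q → Q* = 38.7702.

Q* = 38.77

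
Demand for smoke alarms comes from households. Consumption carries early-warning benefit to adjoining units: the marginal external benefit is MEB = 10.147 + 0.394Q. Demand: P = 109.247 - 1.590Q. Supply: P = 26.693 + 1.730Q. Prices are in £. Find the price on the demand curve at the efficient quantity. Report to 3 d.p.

Social marginal benefit = demand + MEB = 119.394 - 1.196Q.
Set SMB = MC: 119.394 - 1.196Q = 26.693 + 1.730Q → Q* = 31.6818.
Consumer price on the demand curve at Q*: 109.247 − 1.590×31.6818 = 58.8729.

P = £58.873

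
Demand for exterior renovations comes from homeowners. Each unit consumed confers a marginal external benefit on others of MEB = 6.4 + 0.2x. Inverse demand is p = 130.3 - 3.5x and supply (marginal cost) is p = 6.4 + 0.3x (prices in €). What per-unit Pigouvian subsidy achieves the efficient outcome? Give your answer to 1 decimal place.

subsidy = €13.6 per unit

Social marginal benefit = demand + MEB = 136.7 - 3.3x.
Set SMB = MC: 136.7 - 3.3x = 6.4 + 0.3x → x* = 36.1944.
The Pigouvian subsidy equals MEB at x*: 6.4 + 0.2×36.1944 = 13.6389.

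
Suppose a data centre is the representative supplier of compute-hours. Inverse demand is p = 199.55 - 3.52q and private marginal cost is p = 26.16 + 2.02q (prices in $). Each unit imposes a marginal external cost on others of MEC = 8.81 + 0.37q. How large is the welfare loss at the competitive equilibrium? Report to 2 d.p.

DWL = $35.17

Market equilibrium (private): 26.16 + 2.02q = 199.55 - 3.52q → q_m = 31.2978.
Social marginal cost = private MC + MEC = 34.97 + 2.39q.
Set SMC = demand: 34.97 + 2.39q = 199.55 - 3.52q → q* = 27.8477.
Between q* and q_m the wedge SMC − demand runs linearly from 0 to MEC(q_m), so the loss is a triangle.
DWL = ½ × 3.4501 × 20.3902 = 35.1741.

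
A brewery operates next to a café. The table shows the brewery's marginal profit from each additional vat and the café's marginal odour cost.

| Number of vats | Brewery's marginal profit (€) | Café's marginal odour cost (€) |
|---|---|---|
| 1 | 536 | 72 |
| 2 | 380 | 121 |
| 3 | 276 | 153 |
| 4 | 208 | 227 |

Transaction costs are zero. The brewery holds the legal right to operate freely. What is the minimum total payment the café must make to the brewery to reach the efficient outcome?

Left alone the brewery would choose level 4 (marginal profit stays positive).
Efficient level: k* = 3 (marginal profit ≥ marginal odour cost through 3).
The café must at least cover the brewery's forgone profit from cutting 4→3: 208 = 208.

€208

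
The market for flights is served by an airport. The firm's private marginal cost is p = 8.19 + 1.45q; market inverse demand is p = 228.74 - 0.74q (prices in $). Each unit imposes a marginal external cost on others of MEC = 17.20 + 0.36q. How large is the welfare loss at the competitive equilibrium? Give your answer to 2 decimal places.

DWL = $560.28

Market equilibrium (private): 8.19 + 1.45q = 228.74 - 0.74q → q_m = 100.7078.
Social marginal cost = private MC + MEC = 25.39 + 1.81q.
Set SMC = demand: 25.39 + 1.81q = 228.74 - 0.74q → q* = 79.7451.
The loss is the area between SMC and demand from q* to q_m; with linear curves that's a triangle of height MEC(q_m).
DWL = ½ × 20.9627 × 53.4548 = 560.2785.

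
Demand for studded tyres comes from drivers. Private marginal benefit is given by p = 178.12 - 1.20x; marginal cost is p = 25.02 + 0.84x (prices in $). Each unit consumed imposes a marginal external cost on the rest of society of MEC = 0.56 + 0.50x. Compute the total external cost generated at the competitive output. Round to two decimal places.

Market equilibrium (private): 25.02 + 0.84x = 178.12 - 1.20x → x_m = 75.0490.
Total external cost = ∫₀^{x_m} (0.56 + 0.50x) dx = 0.56×75.0490 + ½×0.50×75.0490² = 1450.1155.

$1450.12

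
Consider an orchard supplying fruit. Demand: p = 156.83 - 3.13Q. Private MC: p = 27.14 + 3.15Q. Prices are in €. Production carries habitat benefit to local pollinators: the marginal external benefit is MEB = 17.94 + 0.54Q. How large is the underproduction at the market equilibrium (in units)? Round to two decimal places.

5.07 units

Market equilibrium (private): 27.14 + 3.15Q = 156.83 - 3.13Q → Q_m = 20.6513.
Social marginal cost = private MC − MEB = 9.20 + 2.61Q.
Set SMC = demand: 9.20 + 2.61Q = 156.83 - 3.13Q → Q* = 25.7195.
Gap = |20.6513 − 25.7195| = 5.0682.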